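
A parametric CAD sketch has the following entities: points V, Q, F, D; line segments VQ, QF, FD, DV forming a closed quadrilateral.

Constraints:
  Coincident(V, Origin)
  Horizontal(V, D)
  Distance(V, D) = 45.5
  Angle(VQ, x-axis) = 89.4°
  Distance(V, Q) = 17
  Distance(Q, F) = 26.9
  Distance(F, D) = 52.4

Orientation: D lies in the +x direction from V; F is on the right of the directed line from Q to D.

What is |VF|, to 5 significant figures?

11.001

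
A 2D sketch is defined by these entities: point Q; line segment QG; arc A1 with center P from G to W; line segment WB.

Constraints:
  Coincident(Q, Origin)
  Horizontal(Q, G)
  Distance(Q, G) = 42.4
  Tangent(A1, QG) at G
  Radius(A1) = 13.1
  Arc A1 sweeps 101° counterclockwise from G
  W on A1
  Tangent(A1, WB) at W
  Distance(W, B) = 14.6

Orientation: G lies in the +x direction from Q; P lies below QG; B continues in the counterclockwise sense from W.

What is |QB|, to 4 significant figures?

44.06

Q is at the origin; QG is horizontal with |QG| = 42.4 and G on the +x side, so G = (42.40, 0.000). A1 meets QG tangentially, so PG is at right angles to QG, so P = G + (0, -13.1) = (42.40, -13.10). On A1, G sits at bearing 90° from P; a 101° counterclockwise sweep puts W at bearing 191°, so W = P + 13.1·(cos 191°, sin 191°) = (29.54, -15.60). Since A1 is tangent to WB there, PW ⟂ WB, so WB runs along (−sin 191°, cos 191°); with |WB| = 14.6, B = (32.33, -29.93). Then |QB| = |B − Q| = 44.06.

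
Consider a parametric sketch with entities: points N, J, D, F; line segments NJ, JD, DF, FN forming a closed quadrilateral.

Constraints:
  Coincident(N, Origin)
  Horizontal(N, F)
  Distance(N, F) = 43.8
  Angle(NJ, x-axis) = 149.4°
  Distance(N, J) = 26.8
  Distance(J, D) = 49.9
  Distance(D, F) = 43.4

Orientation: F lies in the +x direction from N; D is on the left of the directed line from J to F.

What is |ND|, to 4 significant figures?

42.53

N is at the origin; N and F share the same y with |NF| = 43.8 and F in +x, so F = (43.8, 0). NJ runs at 149.4° with |NJ| = 26.8, so J = (-23.07, 13.64). D is determined by |JD| = 49.9 and |DF| = 43.4 together: it lies at the intersection of circle(J, 49.9) and circle(F, 43.4). With |JF| = 68.25, the foot of the radical line on JF is 38.57 from J and the perpendicular offset is √(49.9² − 38.57²) = 31.67. Taking the left-of-JF solution: D = (21.05, 36.96).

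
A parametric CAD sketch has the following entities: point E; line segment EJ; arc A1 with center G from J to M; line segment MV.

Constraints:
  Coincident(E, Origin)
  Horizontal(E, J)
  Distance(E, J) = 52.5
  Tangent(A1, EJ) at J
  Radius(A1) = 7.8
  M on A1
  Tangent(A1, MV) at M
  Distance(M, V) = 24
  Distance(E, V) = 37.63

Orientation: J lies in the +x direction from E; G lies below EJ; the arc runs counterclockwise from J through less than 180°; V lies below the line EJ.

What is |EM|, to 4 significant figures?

46.61

Checks: |GM| = 7.800 ✓; ∠(GM, MV) = 90.00° ✓; |MV| = 24.00 ✓; |EV| = 37.63 ✓.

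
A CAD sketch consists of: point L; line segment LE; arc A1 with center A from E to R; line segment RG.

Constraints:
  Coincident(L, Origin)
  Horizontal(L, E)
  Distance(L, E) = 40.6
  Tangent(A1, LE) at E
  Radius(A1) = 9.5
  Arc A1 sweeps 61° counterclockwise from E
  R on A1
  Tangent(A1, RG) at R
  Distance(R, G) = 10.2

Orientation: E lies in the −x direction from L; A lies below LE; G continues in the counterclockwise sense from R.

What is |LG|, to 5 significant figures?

55.598

L is at the origin; L and E share the same y with |LE| = 40.6 and E on the −x side, so E = (-40.600, 0.0000). The tangent condition forces AE to be normal to LE, so A = E + (0, -9.5) = (-40.600, -9.5000). On A1, E sits at bearing 90° from A; a 61° counterclockwise sweep puts R at bearing 151°, so R = A + 9.5·(cos 151°, sin 151°) = (-48.909, -4.8943). Tangency of A1 to RG means the radius AR is perpendicular to RG, so RG runs along (−sin 151°, cos 151°); with |RG| = 10.2, G = (-53.854, -13.815). Then |LG| = |G − L| = 55.598.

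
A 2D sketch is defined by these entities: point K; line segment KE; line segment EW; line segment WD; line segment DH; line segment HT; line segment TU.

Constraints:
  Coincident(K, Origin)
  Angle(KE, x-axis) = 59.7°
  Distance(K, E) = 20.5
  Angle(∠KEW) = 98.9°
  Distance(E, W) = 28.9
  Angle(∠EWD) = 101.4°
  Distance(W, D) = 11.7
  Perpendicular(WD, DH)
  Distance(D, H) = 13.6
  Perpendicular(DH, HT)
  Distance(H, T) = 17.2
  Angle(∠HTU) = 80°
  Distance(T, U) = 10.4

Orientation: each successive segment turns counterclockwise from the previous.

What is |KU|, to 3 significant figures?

36.4

K is at the origin; KE runs at 59.7° with length 20.5, so E = (10.3, 17.7). ∠KEW = 98.9° gives EW at 141° from the x-axis; with |EW| = 28.9, W = (-12.1, 36.0). ∠EWD = 101.4° gives WD at -141° from the x-axis; with |WD| = 11.7, D = (-21.1, 28.5). WD ⟂ DH, so DH runs at -50.6°; with |DH| = 13.6, H = (-12.5, 18.0). DH is perpendicular to HT, so HT runs at 39.4°; with |HT| = 17.2, T = (0.829, 28.9). ∠HTU = 80.0° gives TU at 139° from the x-axis; with |TU| = 10.4, U = (-7.07, 35.7). Then |KU| = |U − K| = 36.4.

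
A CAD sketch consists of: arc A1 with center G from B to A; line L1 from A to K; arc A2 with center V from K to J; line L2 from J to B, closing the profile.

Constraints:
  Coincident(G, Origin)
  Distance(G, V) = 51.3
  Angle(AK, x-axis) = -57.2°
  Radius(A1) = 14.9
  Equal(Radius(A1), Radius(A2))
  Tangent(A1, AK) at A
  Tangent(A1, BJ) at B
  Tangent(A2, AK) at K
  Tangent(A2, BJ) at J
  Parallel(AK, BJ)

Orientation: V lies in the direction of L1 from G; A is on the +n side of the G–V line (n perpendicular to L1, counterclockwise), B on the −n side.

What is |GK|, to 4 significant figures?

53.42

The slot axis is L1's direction at -57.2°, so u = (cos -57.2°, sin -57.2°) = (0.5417, -0.8406) and n = (−sin -57.2°, cos -57.2°) = (0.8406, 0.5417). G is at the origin and V lies 51.3 along u from G, so V = 51.3·u = (27.79, -43.12). Tangency of A1 to both parallel lines with radius 14.9 puts A and B at G ± 14.9·n: A = (12.52, 8.071), B = (-12.52, -8.071). Equal radii place K and J the same way about V: K = V + 14.9·n = (40.31, -35.05), J = V − 14.9·n = (15.27, -51.19). Then |GK| = |K − G| = 53.42.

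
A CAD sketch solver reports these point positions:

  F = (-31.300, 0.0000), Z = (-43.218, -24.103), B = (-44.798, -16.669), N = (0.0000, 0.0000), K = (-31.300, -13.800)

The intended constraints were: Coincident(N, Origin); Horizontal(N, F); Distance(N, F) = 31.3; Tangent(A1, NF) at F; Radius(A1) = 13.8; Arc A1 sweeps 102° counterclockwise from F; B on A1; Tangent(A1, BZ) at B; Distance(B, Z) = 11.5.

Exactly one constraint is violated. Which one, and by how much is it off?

Distance(B, Z) = 11.5 — off by 3.90.

N = (0.00, 0.00) ✓; N.y = 0.00, F.y = 0.00 ✓; |NF| = 31.30 ✓; ∠(KF, FN) = 90.00° ✓; |KF| = 13.80 ✓; bearing(K→B) − bearing(K→F) = 102.0° ✓; |KB| = 13.80 ✓; ∠(KB, BZ) = 90.00° ✓; |BZ| = 7.600 ✗.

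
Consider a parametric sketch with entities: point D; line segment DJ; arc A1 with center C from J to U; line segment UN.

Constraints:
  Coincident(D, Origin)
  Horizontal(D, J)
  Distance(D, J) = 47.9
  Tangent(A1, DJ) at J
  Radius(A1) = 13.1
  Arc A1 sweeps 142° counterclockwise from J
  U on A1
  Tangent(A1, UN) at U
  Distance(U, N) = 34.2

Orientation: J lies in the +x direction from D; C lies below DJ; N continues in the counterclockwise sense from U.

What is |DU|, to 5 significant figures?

46.211

D is at the origin; DJ is horizontal with |DJ| = 47.9 and J on the +x side, so J = (47.900, 0.0000). Since A1 is tangent to DJ there, CJ ⟂ DJ, so C = J + (0, -13.1) = (47.900, -13.100). On A1, J sits at bearing 90° from C; a 142° counterclockwise sweep puts U at bearing 232°, so U = C + 13.1·(cos 232°, sin 232°) = (39.835, -23.423). Then |DU| = |U − D| = 46.211.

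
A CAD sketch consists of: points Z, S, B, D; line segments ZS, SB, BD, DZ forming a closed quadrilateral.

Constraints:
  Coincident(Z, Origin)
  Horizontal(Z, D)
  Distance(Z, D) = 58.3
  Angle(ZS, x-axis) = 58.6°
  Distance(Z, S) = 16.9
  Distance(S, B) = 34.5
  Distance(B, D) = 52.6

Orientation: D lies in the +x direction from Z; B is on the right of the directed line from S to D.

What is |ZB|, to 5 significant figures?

22.276

Checks: |SB| = 34.50 ✓; |BD| = 52.60 ✓.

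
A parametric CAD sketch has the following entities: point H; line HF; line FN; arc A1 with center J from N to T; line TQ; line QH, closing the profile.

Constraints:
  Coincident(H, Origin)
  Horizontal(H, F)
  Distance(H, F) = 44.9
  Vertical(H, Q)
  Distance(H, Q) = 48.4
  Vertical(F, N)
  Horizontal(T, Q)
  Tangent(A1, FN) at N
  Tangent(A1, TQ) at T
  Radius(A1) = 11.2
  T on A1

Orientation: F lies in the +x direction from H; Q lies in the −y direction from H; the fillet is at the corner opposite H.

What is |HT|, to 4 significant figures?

58.98

The virtual corner opposite H is at (44.90, -48.40). Tangency of A1 to FN means the radius JN is perpendicular to FN and A1 meets TQ tangentially, so JT is at right angles to TQ, with radius 11.2, so the center J sits 11.2 in from both sides at J = (33.70, -37.20). That places the tangent points at N = (44.90, -37.20) on FN and T = (33.70, -48.40) on TQ. Then |HT| = |T − H| = 58.98.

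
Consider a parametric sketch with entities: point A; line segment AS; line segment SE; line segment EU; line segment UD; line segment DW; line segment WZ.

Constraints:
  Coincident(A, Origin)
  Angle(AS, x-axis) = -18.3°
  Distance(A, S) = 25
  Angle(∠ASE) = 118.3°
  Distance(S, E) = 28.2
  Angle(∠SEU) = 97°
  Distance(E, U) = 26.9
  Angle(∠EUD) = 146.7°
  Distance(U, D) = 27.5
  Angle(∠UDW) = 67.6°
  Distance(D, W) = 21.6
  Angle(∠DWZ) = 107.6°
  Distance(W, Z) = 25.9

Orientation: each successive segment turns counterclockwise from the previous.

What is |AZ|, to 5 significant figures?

31.596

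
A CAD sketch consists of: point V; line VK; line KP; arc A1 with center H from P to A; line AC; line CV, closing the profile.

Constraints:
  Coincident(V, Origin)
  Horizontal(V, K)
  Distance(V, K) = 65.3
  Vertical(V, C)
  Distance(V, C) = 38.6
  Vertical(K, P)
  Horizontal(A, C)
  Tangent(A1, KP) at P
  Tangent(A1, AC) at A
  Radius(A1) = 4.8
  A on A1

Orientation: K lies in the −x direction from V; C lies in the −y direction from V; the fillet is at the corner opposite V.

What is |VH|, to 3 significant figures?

69.3

VC is vertical with |VC| = 38.6 and C on the −y side, so C = (0.00, -38.6). The virtual corner opposite V is at (-65.3, -38.6). Tangency of A1 to KP means the radius HP is perpendicular to KP and the tangent condition forces HA to be normal to AC, with radius 4.8, so the center H sits 4.8 in from both sides at H = (-60.5, -33.8). Then |VH| = |H − V| = 69.3.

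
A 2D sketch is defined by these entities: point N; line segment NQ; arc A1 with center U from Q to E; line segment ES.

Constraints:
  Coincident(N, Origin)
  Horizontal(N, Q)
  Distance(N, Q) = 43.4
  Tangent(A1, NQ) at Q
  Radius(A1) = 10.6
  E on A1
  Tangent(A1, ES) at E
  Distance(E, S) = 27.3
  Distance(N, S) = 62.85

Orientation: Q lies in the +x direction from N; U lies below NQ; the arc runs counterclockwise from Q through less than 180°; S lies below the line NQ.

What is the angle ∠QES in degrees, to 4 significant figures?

118.9°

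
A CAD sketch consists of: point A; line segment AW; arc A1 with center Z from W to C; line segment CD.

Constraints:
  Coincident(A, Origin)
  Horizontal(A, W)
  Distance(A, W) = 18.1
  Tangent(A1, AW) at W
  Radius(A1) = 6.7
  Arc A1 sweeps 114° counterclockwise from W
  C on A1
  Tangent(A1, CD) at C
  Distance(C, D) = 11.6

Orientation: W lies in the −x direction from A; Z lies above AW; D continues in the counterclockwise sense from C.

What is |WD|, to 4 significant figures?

20.07

On A1, W sits at bearing -90° from Z; a 114° counterclockwise sweep puts C at bearing 24°, so C = Z + 6.7·(cos 24°, sin 24°) = (-11.98, 9.425). Tangency of A1 to CD means the radius ZC is perpendicular to CD, so CD runs along (−sin 24°, cos 24°); with |CD| = 11.6, D = (-16.70, 20.02). Then |WD| = |D − W| = 20.07.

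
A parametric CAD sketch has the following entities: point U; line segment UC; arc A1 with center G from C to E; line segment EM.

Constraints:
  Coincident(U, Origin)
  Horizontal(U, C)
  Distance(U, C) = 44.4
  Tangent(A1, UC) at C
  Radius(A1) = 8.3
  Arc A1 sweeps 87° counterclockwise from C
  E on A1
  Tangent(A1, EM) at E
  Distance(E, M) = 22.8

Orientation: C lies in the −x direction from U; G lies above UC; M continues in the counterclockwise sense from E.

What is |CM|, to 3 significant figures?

32.1

U is at the origin; UC is horizontal with |UC| = 44.4 and C on the −x side, so C = (-44.4, 0.00). Since A1 is tangent to UC there, GC ⟂ UC, so G = C + (0, 8.3) = (-44.4, 8.30). On A1, C sits at bearing -90° from G; an 87° counterclockwise sweep puts E at bearing -3°, so E = G + 8.3·(cos -3°, sin -3°) = (-36.1, 7.87). Since A1 is tangent to EM there, GE ⟂ EM, so EM runs along (−sin -3°, cos -3°); with |EM| = 22.8, M = (-34.9, 30.6). Then |CM| = |M − C| = 32.1.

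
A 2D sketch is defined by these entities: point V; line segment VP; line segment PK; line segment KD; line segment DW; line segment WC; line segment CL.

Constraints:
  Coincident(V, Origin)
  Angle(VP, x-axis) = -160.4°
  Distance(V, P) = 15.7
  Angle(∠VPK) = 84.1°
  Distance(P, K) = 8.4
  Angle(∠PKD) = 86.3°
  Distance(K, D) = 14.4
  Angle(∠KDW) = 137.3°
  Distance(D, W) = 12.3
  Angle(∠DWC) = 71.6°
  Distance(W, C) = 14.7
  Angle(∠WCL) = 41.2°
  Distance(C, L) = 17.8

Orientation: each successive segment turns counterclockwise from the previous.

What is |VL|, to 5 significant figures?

7.0818

V is at the origin; VP runs at -160.4° with length 15.7, so P = (-14.790, -5.2666). ∠VPK = 84.1° gives PK at -64.500° from the x-axis; with |PK| = 8.4, K = (-11.174, -12.848). ∠PKD = 86.3° gives KD at 29.200° from the x-axis; with |KD| = 14.4, D = (1.3961, -5.8231). ∠KDW = 137.3° gives DW at 71.900° from the x-axis; with |DW| = 12.3, W = (5.2174, 5.8682). ∠DWC = 71.6° gives WC at -179.70° from the x-axis; with |WC| = 14.7, C = (-9.4824, 5.7912). ∠WCL = 41.2° gives CL at -40.900° from the x-axis; with |CL| = 17.8, L = (3.9718, -5.8631). Then |VL| = |L − V| = 7.0818.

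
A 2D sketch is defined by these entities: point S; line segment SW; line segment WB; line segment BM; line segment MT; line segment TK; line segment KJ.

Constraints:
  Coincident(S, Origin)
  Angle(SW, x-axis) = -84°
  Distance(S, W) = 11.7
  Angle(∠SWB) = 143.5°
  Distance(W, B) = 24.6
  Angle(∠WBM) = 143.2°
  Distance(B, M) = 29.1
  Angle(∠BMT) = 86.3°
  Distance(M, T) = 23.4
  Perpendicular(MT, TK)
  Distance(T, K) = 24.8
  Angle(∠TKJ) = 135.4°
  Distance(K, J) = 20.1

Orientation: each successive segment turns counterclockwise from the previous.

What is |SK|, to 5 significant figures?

26.239

∠BMT = 86.3° gives MT at 83.000° from the x-axis; with |MT| = 23.4, T = (49.288, -11.950). The perpendicularity gives TK at right angles to MT, so TK runs at 173.00°; with |TK| = 24.8, K = (24.673, -8.9279). Then |SK| = |K − S| = 26.239.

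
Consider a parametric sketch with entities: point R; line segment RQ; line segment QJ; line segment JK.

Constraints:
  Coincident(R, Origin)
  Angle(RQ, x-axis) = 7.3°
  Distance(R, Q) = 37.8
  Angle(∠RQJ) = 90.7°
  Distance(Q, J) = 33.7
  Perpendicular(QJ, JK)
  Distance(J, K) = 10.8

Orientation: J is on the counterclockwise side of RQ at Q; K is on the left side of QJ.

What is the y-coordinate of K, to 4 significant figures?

37.04

∠RQJ = 90.7°, so QJ runs at 7.3° + (180° − 90.7°) = 96.60° from the x-axis; with |QJ| = 33.7, J = Q + 33.7·(cos 96.60°, sin 96.60°) = (33.62, 38.28). QJ is perpendicular to JK; with |JK| = 10.8 on the left of QJ, K = J + 10.8·(-0.9934, -0.1149) = (22.89, 37.04). So K.y = 37.04.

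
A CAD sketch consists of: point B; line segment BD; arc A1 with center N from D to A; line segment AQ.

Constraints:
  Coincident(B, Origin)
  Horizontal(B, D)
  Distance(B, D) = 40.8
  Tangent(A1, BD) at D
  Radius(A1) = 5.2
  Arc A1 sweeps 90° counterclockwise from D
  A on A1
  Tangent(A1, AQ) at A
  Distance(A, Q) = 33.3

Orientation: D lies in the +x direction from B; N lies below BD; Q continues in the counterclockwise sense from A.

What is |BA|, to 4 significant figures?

35.98

B is at the origin; BD is horizontal with |BD| = 40.8 and D on the +x side, so D = (40.80, 0.000). The tangent condition forces ND to be normal to BD, so N = D + (0, -5.2) = (40.80, -5.200). On A1, D sits at bearing 90° from N; a 90° counterclockwise sweep puts A at bearing 180°, so A = N + 5.2·(cos 180°, sin 180°) = (35.60, -5.200). Then |BA| = |A − B| = 35.98.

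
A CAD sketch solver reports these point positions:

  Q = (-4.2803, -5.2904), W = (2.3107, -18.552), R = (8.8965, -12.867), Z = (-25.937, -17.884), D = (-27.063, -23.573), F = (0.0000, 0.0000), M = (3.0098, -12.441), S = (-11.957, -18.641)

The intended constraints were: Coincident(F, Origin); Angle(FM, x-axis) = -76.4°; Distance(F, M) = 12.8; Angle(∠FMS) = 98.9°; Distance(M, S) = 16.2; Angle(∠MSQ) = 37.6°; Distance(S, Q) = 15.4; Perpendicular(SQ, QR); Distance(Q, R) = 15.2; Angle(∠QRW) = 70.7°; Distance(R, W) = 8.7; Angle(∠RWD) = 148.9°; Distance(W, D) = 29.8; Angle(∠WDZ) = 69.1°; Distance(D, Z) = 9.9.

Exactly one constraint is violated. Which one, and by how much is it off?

Distance(D, Z) = 9.9 — off by 4.10.

F = (0.00, 0.00) ✓; FM at -76.40° ✓; |FM| = 12.80 ✓; ∠FMS = 98.90° ✓; |MS| = 16.20 ✓; ∠MSQ = 37.60° ✓; |SQ| = 15.40 ✓; ∠(SQ, QR) = 90.00° ✓; |QR| = 15.20 ✓; ∠QRW = 70.70° ✓; |RW| = 8.700 ✓; ∠RWD = 148.9° ✓; |WD| = 29.80 ✓; ∠WDZ = 69.10° ✓; |DZ| = 5.799 ✗.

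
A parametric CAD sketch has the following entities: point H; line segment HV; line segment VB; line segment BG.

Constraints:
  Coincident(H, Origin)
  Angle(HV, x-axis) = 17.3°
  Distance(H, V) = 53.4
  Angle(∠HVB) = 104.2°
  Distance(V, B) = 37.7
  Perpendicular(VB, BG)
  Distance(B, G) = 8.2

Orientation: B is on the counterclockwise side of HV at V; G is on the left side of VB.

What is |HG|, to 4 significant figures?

66.92

H is at the origin; HV runs at 17.3° with length 53.4, so V = 53.4·(cos 17.3°, sin 17.3°) = (50.98, 15.88). ∠HVB = 104.2°, so VB runs at 17.3° + (180° − 104.2°) = 93.10° from the x-axis; with |VB| = 37.7, B = V + 37.7·(cos 93.10°, sin 93.10°) = (48.95, 53.52). VB ⟂ BG; with |BG| = 8.2 on the left of VB, G = B + 8.2·(-0.9985, -0.05408) = (40.76, 53.08). Then |HG| = |G − H| = 66.92.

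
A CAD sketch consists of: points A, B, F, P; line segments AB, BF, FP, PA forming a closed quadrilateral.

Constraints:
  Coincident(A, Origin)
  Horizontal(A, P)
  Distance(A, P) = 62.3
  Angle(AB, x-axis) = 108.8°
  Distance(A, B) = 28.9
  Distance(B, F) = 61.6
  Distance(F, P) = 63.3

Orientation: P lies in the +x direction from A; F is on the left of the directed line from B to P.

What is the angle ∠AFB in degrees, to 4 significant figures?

22.36°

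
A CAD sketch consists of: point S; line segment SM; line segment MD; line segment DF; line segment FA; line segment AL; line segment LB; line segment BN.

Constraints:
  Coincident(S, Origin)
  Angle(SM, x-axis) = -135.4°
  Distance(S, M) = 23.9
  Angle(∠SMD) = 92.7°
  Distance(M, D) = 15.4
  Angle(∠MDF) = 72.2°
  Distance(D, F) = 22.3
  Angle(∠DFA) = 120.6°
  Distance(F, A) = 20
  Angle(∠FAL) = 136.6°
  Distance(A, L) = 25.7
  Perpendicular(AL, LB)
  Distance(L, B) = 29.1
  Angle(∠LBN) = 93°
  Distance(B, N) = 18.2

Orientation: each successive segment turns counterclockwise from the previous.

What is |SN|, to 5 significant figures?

27.925

S is at the origin; SM runs at -135.4° with length 23.9, so M = (-17.017, -16.781). ∠SMD = 92.7° gives MD at -48.100° from the x-axis; with |MD| = 15.4, D = (-6.7328, -28.244). ∠MDF = 72.2° gives DF at 59.700° from the x-axis; with |DF| = 22.3, F = (4.5182, -8.9901). ∠DFA = 120.6° gives FA at 119.10° from the x-axis; with |FA| = 20.0, A = (-5.2085, 8.4853). ∠FAL = 136.6° gives AL at 162.50° from the x-axis; with |AL| = 25.7, L = (-29.719, 16.213). AL is perpendicular to LB, so LB runs at -107.50°; with |LB| = 29.1, B = (-38.470, -11.540). ∠LBN = 93.0° gives BN at -20.500° from the x-axis; with |BN| = 18.2, N = (-21.422, -17.913). Then |SN| = |N − S| = 27.925.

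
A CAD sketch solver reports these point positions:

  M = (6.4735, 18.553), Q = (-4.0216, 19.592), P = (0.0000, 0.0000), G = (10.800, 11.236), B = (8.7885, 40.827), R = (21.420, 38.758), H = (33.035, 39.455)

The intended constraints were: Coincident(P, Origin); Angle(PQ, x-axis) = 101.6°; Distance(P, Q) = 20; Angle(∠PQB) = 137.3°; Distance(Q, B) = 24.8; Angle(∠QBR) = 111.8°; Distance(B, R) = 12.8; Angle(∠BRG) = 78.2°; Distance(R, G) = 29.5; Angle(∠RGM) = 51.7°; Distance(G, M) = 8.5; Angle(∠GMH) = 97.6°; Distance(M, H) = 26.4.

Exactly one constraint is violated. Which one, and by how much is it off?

Distance(M, H) = 26.4 — off by 7.40.

P = (0.00, 0.00) ✓; PQ at 101.6° ✓; |PQ| = 20.00 ✓; ∠PQB = 137.3° ✓; |QB| = 24.80 ✓; ∠QBR = 111.8° ✓; |BR| = 12.80 ✓; ∠BRG = 78.20° ✓; |RG| = 29.50 ✓; ∠RGM = 51.70° ✓; |GM| = 8.500 ✓; ∠GMH = 97.60° ✓; |MH| = 33.80 ✗.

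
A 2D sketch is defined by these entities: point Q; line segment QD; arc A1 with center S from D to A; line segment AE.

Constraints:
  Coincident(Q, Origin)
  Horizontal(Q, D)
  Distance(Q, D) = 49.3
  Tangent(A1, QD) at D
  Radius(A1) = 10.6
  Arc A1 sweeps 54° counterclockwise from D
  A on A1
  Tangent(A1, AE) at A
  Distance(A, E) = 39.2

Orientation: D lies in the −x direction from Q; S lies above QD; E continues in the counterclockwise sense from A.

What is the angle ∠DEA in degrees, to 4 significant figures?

5.226°

On A1, D sits at bearing -90° from S; a 54° counterclockwise sweep puts A at bearing -36°, so A = S + 10.6·(cos -36°, sin -36°) = (-40.72, 4.369). The tangent condition forces SA to be normal to AE, so AE runs along (−sin -36°, cos -36°); with |AE| = 39.2, E = (-17.68, 36.08). Then cos ∠DEA = ED·EA / (|ED||EA|), giving 5.226°.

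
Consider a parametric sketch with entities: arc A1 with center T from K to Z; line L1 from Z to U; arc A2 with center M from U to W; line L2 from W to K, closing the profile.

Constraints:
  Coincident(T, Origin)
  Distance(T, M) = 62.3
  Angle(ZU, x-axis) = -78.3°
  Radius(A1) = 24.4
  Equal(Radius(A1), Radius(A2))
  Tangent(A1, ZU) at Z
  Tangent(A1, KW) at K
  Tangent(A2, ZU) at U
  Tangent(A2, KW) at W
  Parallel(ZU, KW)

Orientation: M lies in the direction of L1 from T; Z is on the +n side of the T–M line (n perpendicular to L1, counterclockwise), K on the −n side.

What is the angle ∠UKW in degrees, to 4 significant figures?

38.07°

The slot axis is L1's direction at -78.3°, so u = (cos -78.3°, sin -78.3°) = (0.2028, -0.9792) and n = (−sin -78.3°, cos -78.3°) = (0.9792, 0.2028). T is at the origin and M lies 62.3 along u from T, so M = 62.3·u = (12.63, -61.01). Tangency of A1 to both parallel lines with radius 24.4 puts Z and K at T ± 24.4·n: Z = (23.89, 4.948), K = (-23.89, -4.948). Equal radii place U and W the same way about M: U = M + 24.4·n = (36.53, -56.06), W = M − 24.4·n = (-11.26, -65.95). Then cos ∠UKW = KU·KW / (|KU||KW|), giving 38.07°.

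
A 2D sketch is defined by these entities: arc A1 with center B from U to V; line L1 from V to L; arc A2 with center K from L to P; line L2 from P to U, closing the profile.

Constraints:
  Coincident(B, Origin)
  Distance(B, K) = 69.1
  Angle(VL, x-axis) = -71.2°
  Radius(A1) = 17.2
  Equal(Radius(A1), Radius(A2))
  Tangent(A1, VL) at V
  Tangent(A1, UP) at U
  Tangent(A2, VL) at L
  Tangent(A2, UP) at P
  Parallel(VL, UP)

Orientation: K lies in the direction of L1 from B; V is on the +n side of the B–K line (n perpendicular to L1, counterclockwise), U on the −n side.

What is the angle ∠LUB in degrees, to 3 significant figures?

63.5°

The slot axis is L1's direction at -71.2°, so u = (cos -71.2°, sin -71.2°) = (0.322, -0.947) and n = (−sin -71.2°, cos -71.2°) = (0.947, 0.322). B is at the origin and K lies 69.1 along u from B, so K = 69.1·u = (22.3, -65.4). Tangency of A1 to both parallel lines with radius 17.2 puts V and U at B ± 17.2·n: V = (16.3, 5.54), U = (-16.3, -5.54). Equal radii place L and P the same way about K: L = K + 17.2·n = (38.6, -59.9), P = K − 17.2·n = (5.99, -71.0). Then cos ∠LUB = UL·UB / (|UL||UB|), giving 63.5°.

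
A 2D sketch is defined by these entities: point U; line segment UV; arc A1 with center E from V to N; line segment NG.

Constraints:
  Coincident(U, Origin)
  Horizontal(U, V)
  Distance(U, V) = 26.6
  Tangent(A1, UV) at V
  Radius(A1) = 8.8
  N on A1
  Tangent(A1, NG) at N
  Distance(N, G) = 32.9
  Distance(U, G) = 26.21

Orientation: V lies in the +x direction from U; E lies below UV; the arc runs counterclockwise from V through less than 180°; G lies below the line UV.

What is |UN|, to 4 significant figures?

20.50

Checks: |EN| = 8.800 ✓; ∠(EN, NG) = 90.00° ✓; |NG| = 32.90 ✓; |UG| = 26.21 ✓.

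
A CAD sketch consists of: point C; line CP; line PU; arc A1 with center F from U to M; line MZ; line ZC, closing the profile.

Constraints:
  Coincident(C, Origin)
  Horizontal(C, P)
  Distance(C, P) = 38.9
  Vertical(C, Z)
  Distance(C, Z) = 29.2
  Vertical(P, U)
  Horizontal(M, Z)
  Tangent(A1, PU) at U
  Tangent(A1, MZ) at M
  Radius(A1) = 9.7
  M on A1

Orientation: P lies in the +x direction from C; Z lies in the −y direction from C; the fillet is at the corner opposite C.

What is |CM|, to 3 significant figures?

41.3

C is at the origin; CP is horizontal with |CP| = 38.9 and P on the +x side, so P = (38.9, 0.00). C and Z share the same x with |CZ| = 29.2 and Z on the −y side, so Z = (0.00, -29.2). The virtual corner opposite C is at (38.9, -29.2). The tangent condition forces FU to be normal to PU and tangency of A1 to MZ means the radius FM is perpendicular to MZ, with radius 9.7, so the center F sits 9.7 in from both sides at F = (29.2, -19.5). That places the tangent points at U = (38.9, -19.5) on PU and M = (29.2, -29.2) on MZ. Then |CM| = |M − C| = 41.3.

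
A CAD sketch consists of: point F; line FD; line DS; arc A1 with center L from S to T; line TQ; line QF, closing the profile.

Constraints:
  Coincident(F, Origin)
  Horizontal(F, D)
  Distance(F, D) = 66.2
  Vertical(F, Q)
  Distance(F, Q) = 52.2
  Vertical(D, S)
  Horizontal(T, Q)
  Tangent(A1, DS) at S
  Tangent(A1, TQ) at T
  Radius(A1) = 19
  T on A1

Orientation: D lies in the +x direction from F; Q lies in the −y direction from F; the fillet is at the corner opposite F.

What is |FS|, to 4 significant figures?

74.06

F is at the origin; F and D share the same y with |FD| = 66.2 and D on the +x side, so D = (66.20, 0.000). FQ is vertical with |FQ| = 52.2 and Q on the −y side, so Q = (0.000, -52.20). The virtual corner opposite F is at (66.20, -52.20). Tangency of A1 to DS means the radius LS is perpendicular to DS and since A1 is tangent to TQ there, LT ⟂ TQ, with radius 19.0, so the center L sits 19.0 in from both sides at L = (47.20, -33.20). That places the tangent points at S = (66.20, -33.20) on DS and T = (47.20, -52.20) on TQ. Then |FS| = |S − F| = 74.06.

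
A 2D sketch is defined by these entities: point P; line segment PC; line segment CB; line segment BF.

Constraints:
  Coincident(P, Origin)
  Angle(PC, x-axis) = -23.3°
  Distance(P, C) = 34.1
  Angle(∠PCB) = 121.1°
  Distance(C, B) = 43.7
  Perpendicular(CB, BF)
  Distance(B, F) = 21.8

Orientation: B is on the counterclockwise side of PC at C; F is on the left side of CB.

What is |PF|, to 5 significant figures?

61.759

∠PCB = 121.1°, so CB runs at -23.3° + (180° − 121.1°) = 35.600° from the x-axis; with |CB| = 43.7, B = C + 43.7·(cos 35.600°, sin 35.600°) = (66.852, 11.951). CB is perpendicular to BF; with |BF| = 21.8 on the left of CB, F = B + 21.8·(-0.58212, 0.81310) = (54.161, 29.676). Then |PF| = |F − P| = 61.759.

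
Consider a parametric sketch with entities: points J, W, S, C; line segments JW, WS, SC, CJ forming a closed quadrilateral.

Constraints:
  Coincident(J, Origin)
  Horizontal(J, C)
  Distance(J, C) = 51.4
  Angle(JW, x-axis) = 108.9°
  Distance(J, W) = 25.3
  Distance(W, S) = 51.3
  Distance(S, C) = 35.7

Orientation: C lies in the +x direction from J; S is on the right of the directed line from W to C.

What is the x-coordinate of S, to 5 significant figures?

20.798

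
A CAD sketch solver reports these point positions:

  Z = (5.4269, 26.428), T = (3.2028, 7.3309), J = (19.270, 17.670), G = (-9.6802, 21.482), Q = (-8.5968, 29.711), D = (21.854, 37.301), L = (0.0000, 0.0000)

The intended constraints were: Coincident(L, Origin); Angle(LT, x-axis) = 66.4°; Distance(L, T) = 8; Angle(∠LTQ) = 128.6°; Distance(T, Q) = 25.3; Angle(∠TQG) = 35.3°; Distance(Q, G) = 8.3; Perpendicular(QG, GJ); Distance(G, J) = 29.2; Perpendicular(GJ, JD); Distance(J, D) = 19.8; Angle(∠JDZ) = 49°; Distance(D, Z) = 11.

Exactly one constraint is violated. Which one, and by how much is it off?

Distance(D, Z) = 11 — off by 8.70.

L = (0.00, 0.00) ✓; LT at 66.40° ✓; |LT| = 8.000 ✓; ∠LTQ = 128.6° ✓; |TQ| = 25.30 ✓; ∠TQG = 35.30° ✓; |QG| = 8.300 ✓; ∠(QG, GJ) = 90.00° ✓; |GJ| = 29.20 ✓; ∠(GJ, JD) = 90.00° ✓; |JD| = 19.80 ✓; ∠JDZ = 49.00° ✓; |DZ| = 19.70 ✗.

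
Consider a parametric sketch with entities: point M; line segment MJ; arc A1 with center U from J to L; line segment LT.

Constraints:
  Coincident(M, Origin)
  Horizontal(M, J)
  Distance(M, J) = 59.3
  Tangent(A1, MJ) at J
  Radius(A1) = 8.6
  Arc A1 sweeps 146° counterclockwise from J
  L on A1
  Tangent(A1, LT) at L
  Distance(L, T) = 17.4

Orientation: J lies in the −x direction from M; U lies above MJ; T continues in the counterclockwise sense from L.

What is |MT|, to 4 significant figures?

73.47

On A1, J sits at bearing -90° from U; a 146° counterclockwise sweep puts L at bearing 56°, so L = U + 8.6·(cos 56°, sin 56°) = (-54.49, 15.73). The tangent condition forces UL to be normal to LT, so LT runs along (−sin 56°, cos 56°); with |LT| = 17.4, T = (-68.92, 25.46). Then |MT| = |T − M| = 73.47.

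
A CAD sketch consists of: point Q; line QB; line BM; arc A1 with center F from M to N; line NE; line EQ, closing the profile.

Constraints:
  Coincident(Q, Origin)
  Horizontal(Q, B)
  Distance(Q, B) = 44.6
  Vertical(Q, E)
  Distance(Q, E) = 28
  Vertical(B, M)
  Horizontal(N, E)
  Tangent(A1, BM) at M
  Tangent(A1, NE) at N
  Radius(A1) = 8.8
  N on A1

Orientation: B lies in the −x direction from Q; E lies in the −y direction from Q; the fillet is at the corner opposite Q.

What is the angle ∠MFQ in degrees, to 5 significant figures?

151.79°

Q is at the origin; Q and B share the same y with |QB| = 44.6 and B on the −x side, so B = (-44.600, 0.0000). QE is vertical with |QE| = 28.0 and E on the −y side, so E = (0.0000, -28.000). The virtual corner opposite Q is at (-44.600, -28.000). The tangent condition forces FM to be normal to BM and the tangent condition forces FN to be normal to NE, with radius 8.8, so the center F sits 8.8 in from both sides at F = (-35.800, -19.200). That places the tangent points at M = (-44.600, -19.200) on BM and N = (-35.800, -28.000) on NE. Then cos ∠MFQ = FM·FQ / (|FM||FQ|), giving 151.79°.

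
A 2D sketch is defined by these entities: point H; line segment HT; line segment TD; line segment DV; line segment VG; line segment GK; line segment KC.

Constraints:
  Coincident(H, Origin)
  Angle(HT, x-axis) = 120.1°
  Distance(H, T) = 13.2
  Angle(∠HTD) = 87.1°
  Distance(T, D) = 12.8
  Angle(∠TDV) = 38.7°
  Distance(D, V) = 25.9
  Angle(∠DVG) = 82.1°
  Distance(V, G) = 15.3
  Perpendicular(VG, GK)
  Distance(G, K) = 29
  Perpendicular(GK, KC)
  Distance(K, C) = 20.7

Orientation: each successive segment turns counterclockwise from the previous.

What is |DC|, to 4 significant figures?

9.564

VG ⟂ GK, so GK runs at -177.8°; with |GK| = 29.0, K = (-21.15, 16.05). The perpendicularity gives KC at right angles to GK, so KC runs at -87.80°; with |KC| = 20.7, C = (-20.35, -4.633). Then |DC| = |C − D| = 9.564.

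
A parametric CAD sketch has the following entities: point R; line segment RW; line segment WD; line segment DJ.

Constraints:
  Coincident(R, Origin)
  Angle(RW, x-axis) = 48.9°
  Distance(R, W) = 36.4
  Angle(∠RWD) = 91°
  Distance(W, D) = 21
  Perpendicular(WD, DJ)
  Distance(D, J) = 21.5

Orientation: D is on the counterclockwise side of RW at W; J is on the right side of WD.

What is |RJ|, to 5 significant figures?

61.805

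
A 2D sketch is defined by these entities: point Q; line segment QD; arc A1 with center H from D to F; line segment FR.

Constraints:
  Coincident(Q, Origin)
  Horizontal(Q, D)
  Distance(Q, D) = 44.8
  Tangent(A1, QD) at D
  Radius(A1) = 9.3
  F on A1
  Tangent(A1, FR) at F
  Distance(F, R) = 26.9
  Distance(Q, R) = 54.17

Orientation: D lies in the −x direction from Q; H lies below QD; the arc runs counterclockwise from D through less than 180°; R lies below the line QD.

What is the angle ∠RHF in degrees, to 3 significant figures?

70.9°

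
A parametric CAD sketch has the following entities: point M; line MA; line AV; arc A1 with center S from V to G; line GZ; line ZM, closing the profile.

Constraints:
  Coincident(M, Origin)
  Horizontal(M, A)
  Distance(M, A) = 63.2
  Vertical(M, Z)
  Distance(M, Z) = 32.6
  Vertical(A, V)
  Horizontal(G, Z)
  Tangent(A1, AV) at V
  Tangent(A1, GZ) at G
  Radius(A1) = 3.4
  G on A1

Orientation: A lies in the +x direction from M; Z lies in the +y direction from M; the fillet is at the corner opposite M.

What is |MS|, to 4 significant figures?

66.55

M is at the origin; MA is horizontal with |MA| = 63.2 and A on the +x side, so A = (63.20, 0.000). M and Z share the same x with |MZ| = 32.6 and Z on the +y side, so Z = (0.000, 32.60). The virtual corner opposite M is at (63.20, 32.60). Tangency of A1 to AV means the radius SV is perpendicular to AV and the tangent condition forces SG to be normal to GZ, with radius 3.4, so the center S sits 3.4 in from both sides at S = (59.80, 29.20). Then |MS| = |S − M| = 66.55.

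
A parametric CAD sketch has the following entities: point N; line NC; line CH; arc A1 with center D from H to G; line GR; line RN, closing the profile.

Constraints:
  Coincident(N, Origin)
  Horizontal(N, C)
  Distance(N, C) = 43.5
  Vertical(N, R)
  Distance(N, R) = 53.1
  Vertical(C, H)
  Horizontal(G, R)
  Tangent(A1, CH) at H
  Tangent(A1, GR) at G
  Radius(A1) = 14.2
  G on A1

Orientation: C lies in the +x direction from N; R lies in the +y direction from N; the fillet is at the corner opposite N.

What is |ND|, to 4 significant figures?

48.70

N is at the origin; NC is horizontal with |NC| = 43.5 and C on the +x side, so C = (43.50, 0.000). NR is vertical with |NR| = 53.1 and R on the +y side, so R = (0.000, 53.10). The virtual corner opposite N is at (43.50, 53.10). Since A1 is tangent to CH there, DH ⟂ CH and since A1 is tangent to GR there, DG ⟂ GR, with radius 14.2, so the center D sits 14.2 in from both sides at D = (29.30, 38.90). Then |ND| = |D − N| = 48.70.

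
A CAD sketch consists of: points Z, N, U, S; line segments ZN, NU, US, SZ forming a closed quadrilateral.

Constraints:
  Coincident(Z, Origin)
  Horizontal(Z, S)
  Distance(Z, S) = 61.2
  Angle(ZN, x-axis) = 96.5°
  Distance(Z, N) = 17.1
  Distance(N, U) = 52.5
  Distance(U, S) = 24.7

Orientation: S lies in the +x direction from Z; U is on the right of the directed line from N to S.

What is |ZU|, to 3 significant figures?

42.9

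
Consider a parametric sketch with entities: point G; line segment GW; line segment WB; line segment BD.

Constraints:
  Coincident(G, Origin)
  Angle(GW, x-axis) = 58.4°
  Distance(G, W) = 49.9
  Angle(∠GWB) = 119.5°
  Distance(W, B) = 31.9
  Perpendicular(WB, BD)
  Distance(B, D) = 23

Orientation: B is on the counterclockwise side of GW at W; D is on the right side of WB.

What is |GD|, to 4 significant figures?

87.19

G is at the origin; GW runs at 58.4° with length 49.9, so W = 49.9·(cos 58.4°, sin 58.4°) = (26.15, 42.50). ∠GWB = 119.5°, so WB runs at 58.4° + (180° − 119.5°) = 118.9° from the x-axis; with |WB| = 31.9, B = W + 31.9·(cos 118.9°, sin 118.9°) = (10.73, 70.43). The perpendicularity gives BD at right angles to WB; with |BD| = 23.0 on the right of WB, D = B + 23.0·(0.8755, 0.4833) = (30.87, 81.54). Then |GD| = |D − G| = 87.19.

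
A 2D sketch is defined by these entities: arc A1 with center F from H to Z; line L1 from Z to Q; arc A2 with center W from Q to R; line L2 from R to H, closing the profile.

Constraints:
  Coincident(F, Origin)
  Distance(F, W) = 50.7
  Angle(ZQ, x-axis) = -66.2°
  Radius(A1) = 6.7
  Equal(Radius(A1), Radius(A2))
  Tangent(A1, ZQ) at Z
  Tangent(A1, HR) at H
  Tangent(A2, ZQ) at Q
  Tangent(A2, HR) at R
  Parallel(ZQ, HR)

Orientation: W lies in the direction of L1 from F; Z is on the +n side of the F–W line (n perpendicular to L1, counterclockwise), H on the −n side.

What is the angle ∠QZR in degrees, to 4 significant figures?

14.80°

Tangency of A1 to both parallel lines with radius 6.7 puts Z and H at F ± 6.7·n: Z = (6.130, 2.704), H = (-6.130, -2.704). Equal radii place Q and R the same way about W: Q = W + 6.7·n = (26.59, -43.68), R = W − 6.7·n = (14.33, -49.09). Then cos ∠QZR = ZQ·ZR / (|ZQ||ZR|), giving 14.80°.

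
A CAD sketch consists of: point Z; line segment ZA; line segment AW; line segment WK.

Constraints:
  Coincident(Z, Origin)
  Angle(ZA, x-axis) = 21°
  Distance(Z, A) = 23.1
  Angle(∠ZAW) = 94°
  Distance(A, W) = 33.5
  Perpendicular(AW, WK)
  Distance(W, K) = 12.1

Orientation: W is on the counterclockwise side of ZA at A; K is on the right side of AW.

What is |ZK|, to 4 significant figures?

49.68

Z is at the origin; ZA runs at 21.0° with length 23.1, so A = 23.1·(cos 21.0°, sin 21.0°) = (21.57, 8.278). ∠ZAW = 94.0°, so AW runs at 21.0° + (180° − 94.0°) = 107.0° from the x-axis; with |AW| = 33.5, W = A + 33.5·(cos 107.0°, sin 107.0°) = (11.77, 40.31). The perpendicularity gives WK at right angles to AW; with |WK| = 12.1 on the right of AW, K = W + 12.1·(0.9563, 0.2924) = (23.34, 43.85). Then |ZK| = |K − Z| = 49.68.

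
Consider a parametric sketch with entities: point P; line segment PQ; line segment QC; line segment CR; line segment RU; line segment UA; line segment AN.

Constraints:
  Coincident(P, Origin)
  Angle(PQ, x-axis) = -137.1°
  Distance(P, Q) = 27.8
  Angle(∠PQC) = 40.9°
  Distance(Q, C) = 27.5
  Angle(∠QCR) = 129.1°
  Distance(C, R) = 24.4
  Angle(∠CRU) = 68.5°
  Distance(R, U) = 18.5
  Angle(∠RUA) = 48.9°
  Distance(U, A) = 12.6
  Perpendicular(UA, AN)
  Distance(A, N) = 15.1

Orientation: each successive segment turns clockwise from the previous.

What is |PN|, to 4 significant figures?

23.13

∠RUA = 48.9° gives UA at 150.3° from the x-axis; with |UA| = 12.6, A = (-4.196, 9.776). The perpendicularity gives AN at right angles to UA, so AN runs at 60.30°; with |AN| = 15.1, N = (3.285, 22.89). Then |PN| = |N − P| = 23.13.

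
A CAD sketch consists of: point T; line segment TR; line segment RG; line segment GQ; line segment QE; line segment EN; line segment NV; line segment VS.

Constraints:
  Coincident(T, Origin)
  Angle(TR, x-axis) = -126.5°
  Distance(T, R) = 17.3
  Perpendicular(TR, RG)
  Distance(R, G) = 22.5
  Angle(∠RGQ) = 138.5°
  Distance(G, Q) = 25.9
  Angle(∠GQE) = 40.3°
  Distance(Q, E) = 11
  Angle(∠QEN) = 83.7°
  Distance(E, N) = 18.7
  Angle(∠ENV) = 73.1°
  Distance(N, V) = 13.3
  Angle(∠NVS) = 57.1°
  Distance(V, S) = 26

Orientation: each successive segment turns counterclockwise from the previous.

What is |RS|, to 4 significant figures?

29.62

T is at the origin; TR runs at -126.5° with length 17.3, so R = (-10.29, -13.91). TR is perpendicular to RG, so RG runs at -36.50°; with |RG| = 22.5, G = (7.796, -27.29). ∠RGQ = 138.5° gives GQ at 5.000° from the x-axis; with |GQ| = 25.9, Q = (33.60, -25.03). ∠GQE = 40.3° gives QE at 144.7° from the x-axis; with |QE| = 11.0, E = (24.62, -18.68). ∠QEN = 83.7° gives EN at -119.0° from the x-axis; with |EN| = 18.7, N = (15.55, -35.03). ∠ENV = 73.1° gives NV at -12.10° from the x-axis; with |NV| = 13.3, V = (28.56, -37.82). ∠NVS = 57.1° gives VS at 110.8° from the x-axis; with |VS| = 26.0, S = (19.33, -13.51). Then |RS| = |S − R| = 29.62.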